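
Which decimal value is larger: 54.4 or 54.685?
54.685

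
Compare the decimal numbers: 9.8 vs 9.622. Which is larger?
9.8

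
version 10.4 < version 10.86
True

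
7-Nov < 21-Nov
True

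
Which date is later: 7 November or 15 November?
15 November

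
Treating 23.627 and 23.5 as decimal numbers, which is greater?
23.627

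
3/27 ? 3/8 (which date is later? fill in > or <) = >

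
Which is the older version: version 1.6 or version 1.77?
version 1.6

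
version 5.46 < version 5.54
True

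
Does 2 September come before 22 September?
Yes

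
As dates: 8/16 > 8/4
True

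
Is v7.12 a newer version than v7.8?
Yes. Version numbers are compared segment by segment as integers, not as decimals: minor version 12 > 8, so v7.12 > v7.8 (even though the decimal 7.12 < 7.8).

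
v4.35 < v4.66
True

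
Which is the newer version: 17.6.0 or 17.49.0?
17.49.0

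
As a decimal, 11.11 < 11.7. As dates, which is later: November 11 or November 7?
November 11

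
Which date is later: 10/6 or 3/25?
10/6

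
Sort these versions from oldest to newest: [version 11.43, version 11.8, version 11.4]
[version 11.4, version 11.8, version 11.43]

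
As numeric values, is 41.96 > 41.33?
True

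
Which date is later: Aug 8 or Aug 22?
Aug 22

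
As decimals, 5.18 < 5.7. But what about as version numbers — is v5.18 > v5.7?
True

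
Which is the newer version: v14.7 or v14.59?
v14.59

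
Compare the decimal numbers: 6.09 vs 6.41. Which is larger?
6.41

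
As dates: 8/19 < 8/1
False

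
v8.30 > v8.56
False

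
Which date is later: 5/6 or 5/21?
5/21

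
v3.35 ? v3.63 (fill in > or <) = <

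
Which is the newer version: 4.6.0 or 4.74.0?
4.74.0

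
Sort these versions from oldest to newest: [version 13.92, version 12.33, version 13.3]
[version 12.33, version 13.3, version 13.92]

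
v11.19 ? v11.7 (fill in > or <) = >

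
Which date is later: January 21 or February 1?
February 1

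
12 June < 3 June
False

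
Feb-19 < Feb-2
False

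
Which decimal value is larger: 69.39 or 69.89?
69.89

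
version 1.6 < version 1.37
True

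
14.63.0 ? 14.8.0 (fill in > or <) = >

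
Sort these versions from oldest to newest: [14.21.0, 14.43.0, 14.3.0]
[14.3.0, 14.21.0, 14.43.0]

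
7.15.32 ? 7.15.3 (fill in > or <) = >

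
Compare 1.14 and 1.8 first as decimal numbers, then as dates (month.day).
As decimals: 1.14 < 1.8. As dates: 1/14 is later than 1/8 (day 14 > day 8).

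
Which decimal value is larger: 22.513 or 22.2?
22.513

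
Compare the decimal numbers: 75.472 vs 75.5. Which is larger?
75.5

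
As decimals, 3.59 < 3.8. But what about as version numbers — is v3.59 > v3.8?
True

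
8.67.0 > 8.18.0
True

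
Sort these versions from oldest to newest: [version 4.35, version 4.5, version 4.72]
[version 4.5, version 4.35, version 4.72]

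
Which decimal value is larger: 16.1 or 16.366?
16.366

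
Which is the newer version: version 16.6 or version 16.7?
version 16.7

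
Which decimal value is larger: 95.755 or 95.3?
95.755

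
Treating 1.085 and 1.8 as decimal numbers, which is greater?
1.8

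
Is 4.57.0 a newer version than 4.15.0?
Yes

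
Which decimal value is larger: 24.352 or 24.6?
24.6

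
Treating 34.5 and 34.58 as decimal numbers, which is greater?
34.58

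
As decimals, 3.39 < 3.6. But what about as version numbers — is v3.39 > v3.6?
True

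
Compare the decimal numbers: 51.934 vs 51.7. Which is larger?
51.934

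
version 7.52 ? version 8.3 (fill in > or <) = <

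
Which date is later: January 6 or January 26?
January 26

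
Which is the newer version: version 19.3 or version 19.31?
version 19.31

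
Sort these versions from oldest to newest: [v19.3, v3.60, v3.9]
[v3.9, v3.60, v19.3]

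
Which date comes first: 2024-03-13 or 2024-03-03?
2024-03-03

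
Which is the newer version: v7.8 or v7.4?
v7.8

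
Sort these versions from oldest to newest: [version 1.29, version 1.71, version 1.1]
[version 1.1, version 1.29, version 1.71]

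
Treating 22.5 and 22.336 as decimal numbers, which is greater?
22.5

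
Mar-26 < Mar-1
False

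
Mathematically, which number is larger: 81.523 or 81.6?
81.6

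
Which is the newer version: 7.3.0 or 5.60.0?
7.3.0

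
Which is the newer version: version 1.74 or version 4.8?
version 4.8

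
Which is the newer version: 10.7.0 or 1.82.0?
10.7.0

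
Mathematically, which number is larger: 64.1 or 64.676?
64.676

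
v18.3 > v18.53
False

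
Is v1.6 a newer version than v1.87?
No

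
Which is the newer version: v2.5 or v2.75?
v2.75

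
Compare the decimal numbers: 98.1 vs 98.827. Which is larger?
98.827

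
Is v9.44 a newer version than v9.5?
Yes. Version numbers are compared segment by segment as integers, not as decimals: minor version 44 > 5, so v9.44 > v9.5 (even though the decimal 9.44 < 9.5).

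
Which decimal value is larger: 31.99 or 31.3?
31.99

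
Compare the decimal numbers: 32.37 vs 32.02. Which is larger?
32.37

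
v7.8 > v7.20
False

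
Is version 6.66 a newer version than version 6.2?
Yes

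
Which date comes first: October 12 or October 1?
October 1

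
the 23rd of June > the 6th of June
True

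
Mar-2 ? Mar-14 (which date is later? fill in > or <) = <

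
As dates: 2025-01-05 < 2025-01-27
True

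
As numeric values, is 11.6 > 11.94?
False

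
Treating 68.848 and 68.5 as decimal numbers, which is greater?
68.848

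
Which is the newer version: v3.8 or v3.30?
v3.30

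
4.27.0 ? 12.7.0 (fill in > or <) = <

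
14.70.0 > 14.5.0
True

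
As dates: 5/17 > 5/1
True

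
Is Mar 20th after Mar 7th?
Yes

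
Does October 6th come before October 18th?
Yes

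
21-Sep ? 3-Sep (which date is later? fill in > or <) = >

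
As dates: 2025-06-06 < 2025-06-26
True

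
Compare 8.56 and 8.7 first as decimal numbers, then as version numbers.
As decimals: 8.56 < 8.7. As versions: v8.56 > v8.7 (minor version 56 > 7).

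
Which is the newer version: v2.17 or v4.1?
v4.1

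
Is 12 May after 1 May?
Yes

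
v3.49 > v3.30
True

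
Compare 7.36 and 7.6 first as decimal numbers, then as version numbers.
As decimals: 7.36 < 7.6. As versions: v7.36 > v7.6 (minor version 36 > 6).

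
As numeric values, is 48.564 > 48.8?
False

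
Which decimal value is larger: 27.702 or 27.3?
27.702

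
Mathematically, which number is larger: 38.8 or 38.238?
38.8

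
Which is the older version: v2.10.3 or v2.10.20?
v2.10.3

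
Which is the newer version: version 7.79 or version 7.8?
version 7.79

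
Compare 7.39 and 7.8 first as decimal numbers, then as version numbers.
As decimals: 7.39 < 7.8. As versions: v7.39 > v7.8 (minor version 39 > 8).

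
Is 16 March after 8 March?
Yes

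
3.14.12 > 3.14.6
True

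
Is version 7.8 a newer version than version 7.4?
Yes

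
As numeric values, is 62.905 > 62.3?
True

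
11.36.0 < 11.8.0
False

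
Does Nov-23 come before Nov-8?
No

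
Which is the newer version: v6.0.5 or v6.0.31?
v6.0.31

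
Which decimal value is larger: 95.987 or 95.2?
95.987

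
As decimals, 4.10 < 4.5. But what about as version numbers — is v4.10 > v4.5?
True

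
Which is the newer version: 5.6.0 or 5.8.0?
5.8.0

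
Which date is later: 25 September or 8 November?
8 November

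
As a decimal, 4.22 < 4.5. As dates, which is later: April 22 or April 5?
April 22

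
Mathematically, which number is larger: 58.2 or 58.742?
58.742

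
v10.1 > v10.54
False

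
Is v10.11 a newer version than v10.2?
Yes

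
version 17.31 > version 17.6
True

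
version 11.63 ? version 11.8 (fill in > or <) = >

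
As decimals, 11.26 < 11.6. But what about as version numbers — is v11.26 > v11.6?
True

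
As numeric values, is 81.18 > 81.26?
False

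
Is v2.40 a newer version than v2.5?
Yes. Version numbers are compared segment by segment as integers, not as decimals: minor version 40 > 5, so v2.40 > v2.5 (even though the decimal 2.40 < 2.5).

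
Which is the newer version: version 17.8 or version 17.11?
version 17.11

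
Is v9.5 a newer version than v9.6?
No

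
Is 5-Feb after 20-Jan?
Yes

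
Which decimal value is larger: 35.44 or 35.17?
35.44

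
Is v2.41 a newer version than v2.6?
Yes. Version numbers are compared segment by segment as integers, not as decimals: minor version 41 > 6, so v2.41 > v2.6 (even though the decimal 2.41 < 2.6).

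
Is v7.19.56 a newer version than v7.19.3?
Yes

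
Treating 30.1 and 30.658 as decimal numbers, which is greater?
30.658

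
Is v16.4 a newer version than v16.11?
No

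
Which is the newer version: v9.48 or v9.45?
v9.48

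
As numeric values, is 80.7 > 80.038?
True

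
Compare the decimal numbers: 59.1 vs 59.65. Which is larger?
59.65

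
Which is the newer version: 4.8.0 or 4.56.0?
4.56.0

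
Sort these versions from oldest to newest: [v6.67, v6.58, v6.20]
[v6.20, v6.58, v6.67]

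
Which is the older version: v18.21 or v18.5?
v18.5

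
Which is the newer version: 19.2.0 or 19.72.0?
19.72.0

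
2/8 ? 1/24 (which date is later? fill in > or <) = >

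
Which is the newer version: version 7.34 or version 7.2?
version 7.34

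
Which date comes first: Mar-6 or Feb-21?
Feb-21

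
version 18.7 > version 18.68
False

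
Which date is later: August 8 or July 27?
August 8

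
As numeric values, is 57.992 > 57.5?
True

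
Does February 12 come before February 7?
No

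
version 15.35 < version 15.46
True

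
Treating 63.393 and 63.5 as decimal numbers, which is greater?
63.5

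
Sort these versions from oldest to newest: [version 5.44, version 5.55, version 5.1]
[version 5.1, version 5.44, version 5.55]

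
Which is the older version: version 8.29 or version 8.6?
version 8.6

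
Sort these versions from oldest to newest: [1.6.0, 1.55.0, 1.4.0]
[1.4.0, 1.6.0, 1.55.0]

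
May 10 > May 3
True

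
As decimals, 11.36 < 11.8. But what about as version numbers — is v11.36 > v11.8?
True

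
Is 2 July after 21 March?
Yes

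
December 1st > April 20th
True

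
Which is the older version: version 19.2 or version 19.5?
version 19.2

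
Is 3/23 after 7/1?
No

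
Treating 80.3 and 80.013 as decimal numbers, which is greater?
80.3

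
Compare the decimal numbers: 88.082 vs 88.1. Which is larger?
88.1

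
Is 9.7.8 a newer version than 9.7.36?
No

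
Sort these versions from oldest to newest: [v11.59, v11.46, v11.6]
[v11.6, v11.46, v11.59]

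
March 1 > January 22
True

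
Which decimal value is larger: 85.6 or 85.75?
85.75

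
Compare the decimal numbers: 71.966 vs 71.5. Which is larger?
71.966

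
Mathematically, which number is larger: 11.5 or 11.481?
11.5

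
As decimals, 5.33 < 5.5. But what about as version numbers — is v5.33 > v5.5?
True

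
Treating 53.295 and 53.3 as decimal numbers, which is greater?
53.3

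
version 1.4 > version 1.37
False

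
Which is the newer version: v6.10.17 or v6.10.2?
v6.10.17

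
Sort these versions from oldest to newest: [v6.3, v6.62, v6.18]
[v6.3, v6.18, v6.62]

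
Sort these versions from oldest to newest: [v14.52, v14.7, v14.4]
[v14.4, v14.7, v14.52]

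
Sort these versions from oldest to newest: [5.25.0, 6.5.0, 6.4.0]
[5.25.0, 6.4.0, 6.5.0]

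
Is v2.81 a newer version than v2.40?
Yes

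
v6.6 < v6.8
True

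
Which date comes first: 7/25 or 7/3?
7/3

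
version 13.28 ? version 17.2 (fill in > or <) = <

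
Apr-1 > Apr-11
False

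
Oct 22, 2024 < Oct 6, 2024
False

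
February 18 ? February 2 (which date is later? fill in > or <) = >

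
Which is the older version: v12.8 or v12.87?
v12.8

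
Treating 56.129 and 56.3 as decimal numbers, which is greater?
56.3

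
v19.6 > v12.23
True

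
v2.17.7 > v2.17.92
False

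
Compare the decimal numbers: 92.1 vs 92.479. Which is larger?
92.479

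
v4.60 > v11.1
False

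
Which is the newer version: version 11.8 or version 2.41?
version 11.8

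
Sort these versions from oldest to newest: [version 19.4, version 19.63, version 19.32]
[version 19.4, version 19.32, version 19.63]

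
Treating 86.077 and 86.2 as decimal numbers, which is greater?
86.2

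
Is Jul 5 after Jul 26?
No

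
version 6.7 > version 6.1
True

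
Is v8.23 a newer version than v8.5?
Yes. Version numbers are compared segment by segment as integers, not as decimals: minor version 23 > 5, so v8.23 > v8.5 (even though the decimal 8.23 < 8.5).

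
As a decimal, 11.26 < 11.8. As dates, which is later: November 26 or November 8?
November 26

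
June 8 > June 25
False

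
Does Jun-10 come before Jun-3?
No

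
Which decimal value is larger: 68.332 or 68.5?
68.5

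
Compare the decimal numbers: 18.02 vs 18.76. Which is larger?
18.76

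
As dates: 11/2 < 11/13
True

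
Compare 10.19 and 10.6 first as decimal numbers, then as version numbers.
As decimals: 10.19 < 10.6. As versions: v10.19 > v10.6 (minor version 19 > 6).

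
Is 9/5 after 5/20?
Yes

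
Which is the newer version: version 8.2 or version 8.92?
version 8.92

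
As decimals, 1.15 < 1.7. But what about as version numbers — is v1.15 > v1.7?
True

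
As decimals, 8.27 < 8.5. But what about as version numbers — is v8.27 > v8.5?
True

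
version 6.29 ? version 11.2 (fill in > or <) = <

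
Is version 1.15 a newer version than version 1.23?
No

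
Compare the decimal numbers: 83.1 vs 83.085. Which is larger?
83.1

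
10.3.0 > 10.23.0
False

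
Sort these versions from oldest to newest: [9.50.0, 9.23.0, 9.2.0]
[9.2.0, 9.23.0, 9.50.0]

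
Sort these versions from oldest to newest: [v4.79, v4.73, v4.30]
[v4.30, v4.73, v4.79]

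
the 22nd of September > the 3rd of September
True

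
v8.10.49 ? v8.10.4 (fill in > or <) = >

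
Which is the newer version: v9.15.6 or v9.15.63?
v9.15.63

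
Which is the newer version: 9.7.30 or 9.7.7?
9.7.30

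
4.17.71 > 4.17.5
True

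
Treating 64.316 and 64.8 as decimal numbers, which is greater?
64.8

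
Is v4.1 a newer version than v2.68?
Yes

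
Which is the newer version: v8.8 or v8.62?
v8.62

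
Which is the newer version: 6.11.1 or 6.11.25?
6.11.25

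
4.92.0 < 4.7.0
False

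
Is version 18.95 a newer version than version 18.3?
Yes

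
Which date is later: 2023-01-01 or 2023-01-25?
2023-01-25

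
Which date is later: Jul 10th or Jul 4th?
Jul 10th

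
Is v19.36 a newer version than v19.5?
Yes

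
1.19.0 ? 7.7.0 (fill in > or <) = <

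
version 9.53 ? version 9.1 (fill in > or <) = >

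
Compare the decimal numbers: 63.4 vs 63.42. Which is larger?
63.42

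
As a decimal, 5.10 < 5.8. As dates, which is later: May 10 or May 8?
May 10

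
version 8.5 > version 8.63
False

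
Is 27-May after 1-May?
Yes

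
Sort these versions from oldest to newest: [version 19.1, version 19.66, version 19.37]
[version 19.1, version 19.37, version 19.66]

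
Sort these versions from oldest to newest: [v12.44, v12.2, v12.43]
[v12.2, v12.43, v12.44]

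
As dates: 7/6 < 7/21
True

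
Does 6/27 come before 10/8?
Yes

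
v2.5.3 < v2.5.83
True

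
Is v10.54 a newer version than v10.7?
Yes. Version numbers are compared segment by segment as integers, not as decimals: minor version 54 > 7, so v10.54 > v10.7 (even though the decimal 10.54 < 10.7).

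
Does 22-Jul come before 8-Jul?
No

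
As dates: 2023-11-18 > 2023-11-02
True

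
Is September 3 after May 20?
Yes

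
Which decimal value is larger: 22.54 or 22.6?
22.6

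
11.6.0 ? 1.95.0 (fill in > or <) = >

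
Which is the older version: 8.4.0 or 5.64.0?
5.64.0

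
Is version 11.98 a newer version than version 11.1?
Yes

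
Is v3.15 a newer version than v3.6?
Yes. Version numbers are compared segment by segment as integers, not as decimals: minor version 15 > 6, so v3.15 > v3.6 (even though the decimal 3.15 < 3.6).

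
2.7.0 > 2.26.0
False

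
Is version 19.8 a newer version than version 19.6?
Yes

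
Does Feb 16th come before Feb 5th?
No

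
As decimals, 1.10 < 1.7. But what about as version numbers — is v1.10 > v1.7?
True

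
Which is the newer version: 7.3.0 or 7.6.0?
7.6.0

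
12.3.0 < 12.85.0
True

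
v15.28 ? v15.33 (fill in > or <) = <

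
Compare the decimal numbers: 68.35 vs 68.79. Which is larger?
68.79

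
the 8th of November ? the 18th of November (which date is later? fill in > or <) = <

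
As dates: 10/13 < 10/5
False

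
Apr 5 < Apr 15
True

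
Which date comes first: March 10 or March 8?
March 8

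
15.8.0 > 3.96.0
True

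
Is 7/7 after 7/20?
No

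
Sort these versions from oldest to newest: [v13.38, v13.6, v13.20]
[v13.6, v13.20, v13.38]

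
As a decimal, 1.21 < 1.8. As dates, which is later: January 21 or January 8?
January 21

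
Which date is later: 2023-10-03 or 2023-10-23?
2023-10-23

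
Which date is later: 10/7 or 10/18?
10/18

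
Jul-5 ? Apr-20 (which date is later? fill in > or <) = >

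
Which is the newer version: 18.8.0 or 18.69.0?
18.69.0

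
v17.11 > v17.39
False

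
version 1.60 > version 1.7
True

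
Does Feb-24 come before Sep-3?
Yes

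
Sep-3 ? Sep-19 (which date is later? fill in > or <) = <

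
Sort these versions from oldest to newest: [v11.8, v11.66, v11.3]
[v11.3, v11.8, v11.66]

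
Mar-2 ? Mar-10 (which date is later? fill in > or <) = <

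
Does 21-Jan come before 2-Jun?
Yes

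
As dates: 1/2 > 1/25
False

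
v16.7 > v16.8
False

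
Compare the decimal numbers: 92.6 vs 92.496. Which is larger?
92.6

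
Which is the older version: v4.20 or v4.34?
v4.20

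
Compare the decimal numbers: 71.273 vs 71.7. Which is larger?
71.7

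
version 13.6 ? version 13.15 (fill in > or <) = <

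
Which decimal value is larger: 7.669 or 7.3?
7.669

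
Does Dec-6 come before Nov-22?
No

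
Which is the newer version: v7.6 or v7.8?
v7.8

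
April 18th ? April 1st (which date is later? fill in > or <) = >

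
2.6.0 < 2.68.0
True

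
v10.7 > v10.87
False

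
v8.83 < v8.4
False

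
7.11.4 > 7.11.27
False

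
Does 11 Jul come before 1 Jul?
No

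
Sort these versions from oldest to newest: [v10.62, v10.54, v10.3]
[v10.3, v10.54, v10.62]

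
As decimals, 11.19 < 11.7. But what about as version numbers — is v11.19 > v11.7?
True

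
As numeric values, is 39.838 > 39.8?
True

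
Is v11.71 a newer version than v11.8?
Yes. Version numbers are compared segment by segment as integers, not as decimals: minor version 71 > 8, so v11.71 > v11.8 (even though the decimal 11.71 < 11.8).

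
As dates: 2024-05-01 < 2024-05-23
True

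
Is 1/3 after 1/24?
No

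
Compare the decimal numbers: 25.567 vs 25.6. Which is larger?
25.6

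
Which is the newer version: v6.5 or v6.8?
v6.8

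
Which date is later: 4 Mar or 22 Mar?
22 Mar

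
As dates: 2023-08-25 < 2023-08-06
False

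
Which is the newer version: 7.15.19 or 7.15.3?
7.15.19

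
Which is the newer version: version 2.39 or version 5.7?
version 5.7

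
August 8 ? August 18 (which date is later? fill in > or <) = <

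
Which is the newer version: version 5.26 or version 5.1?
version 5.26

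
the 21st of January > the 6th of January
True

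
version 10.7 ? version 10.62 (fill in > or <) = <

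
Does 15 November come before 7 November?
No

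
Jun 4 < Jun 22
True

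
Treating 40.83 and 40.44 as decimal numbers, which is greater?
40.83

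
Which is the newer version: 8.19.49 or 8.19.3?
8.19.49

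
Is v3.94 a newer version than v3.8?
Yes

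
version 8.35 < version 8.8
False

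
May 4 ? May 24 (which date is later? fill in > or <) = <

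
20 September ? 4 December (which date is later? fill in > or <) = <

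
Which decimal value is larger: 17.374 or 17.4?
17.4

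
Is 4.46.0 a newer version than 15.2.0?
No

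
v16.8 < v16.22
True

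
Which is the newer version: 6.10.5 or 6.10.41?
6.10.41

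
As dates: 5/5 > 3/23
True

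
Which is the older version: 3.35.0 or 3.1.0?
3.1.0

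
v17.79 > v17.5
True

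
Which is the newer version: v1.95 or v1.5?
v1.95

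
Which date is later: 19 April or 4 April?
19 April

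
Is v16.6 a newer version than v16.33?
No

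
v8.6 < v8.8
True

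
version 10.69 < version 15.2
True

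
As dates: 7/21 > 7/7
True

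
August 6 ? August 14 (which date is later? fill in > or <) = <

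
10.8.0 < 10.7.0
False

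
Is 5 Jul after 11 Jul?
No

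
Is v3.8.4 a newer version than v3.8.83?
No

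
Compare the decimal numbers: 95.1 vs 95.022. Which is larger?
95.1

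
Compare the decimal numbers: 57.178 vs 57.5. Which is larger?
57.5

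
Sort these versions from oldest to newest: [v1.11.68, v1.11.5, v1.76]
[v1.11.5, v1.11.68, v1.76]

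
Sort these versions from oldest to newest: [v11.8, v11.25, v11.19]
[v11.8, v11.19, v11.25]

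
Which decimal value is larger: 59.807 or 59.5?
59.807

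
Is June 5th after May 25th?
Yes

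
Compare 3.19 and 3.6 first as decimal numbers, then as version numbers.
As decimals: 3.19 < 3.6. As versions: v3.19 > v3.6 (minor version 19 > 6).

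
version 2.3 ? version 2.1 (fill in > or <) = >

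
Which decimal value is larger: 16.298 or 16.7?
16.7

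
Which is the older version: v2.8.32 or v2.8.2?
v2.8.2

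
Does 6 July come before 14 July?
Yes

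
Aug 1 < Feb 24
False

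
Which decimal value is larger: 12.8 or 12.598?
12.8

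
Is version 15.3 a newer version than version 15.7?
No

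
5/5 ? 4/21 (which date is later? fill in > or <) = >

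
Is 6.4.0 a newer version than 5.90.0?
Yes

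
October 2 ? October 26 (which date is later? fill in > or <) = <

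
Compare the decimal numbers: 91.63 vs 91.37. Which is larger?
91.63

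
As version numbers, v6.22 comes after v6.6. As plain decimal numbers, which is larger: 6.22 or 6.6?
6.6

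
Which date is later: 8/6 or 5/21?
8/6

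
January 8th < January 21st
True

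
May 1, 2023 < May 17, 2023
True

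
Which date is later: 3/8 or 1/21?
3/8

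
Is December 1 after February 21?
Yes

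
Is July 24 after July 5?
Yes. Day 24 comes after day 5 in July — this is a date comparison, not a decimal one (the decimal 7.24 would be smaller than 7.5).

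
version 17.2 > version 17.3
False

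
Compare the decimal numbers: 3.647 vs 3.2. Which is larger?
3.647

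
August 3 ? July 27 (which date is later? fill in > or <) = >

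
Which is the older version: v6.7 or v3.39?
v3.39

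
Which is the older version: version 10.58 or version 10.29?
version 10.29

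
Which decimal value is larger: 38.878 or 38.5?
38.878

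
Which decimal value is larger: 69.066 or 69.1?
69.1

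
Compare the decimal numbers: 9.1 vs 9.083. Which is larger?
9.1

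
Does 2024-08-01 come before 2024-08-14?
Yes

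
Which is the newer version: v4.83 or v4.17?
v4.83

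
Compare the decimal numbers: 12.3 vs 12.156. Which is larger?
12.3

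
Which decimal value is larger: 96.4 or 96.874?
96.874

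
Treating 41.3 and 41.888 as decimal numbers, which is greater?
41.888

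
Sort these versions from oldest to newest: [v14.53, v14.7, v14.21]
[v14.7, v14.21, v14.53]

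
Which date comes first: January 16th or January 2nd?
January 2nd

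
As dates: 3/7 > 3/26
False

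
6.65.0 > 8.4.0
False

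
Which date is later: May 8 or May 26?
May 26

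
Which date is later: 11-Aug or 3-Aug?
11-Aug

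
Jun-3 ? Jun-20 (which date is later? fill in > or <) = <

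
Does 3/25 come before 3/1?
No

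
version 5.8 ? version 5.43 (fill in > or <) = <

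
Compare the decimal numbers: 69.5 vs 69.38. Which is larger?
69.5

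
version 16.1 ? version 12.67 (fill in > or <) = >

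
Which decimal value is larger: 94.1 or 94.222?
94.222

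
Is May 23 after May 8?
Yes. Day 23 comes after day 8 in May — this is a date comparison, not a decimal one (the decimal 5.23 would be smaller than 5.8).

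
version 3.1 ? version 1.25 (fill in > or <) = >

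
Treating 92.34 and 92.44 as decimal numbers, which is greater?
92.44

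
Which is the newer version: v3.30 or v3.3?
v3.30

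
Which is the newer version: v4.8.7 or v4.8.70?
v4.8.70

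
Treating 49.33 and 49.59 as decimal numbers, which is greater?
49.59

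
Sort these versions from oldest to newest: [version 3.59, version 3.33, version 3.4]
[version 3.4, version 3.33, version 3.59]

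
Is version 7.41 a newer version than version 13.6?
No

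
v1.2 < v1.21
True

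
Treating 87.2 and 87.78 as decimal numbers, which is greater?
87.78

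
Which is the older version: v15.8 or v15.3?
v15.3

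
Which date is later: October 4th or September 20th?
October 4th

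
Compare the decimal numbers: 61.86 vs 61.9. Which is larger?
61.9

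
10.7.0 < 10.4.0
False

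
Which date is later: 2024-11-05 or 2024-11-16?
2024-11-16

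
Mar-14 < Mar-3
False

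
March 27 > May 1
False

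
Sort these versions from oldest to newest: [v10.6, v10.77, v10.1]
[v10.1, v10.6, v10.77]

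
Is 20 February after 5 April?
No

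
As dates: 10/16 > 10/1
True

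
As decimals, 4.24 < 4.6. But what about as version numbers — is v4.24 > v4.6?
True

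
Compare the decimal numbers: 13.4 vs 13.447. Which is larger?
13.447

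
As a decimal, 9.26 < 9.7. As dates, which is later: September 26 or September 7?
September 26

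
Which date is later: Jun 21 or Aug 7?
Aug 7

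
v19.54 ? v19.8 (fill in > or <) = >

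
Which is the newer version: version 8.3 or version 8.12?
version 8.12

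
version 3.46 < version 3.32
False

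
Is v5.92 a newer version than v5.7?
Yes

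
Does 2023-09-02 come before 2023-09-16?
Yes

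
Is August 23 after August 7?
Yes. Day 23 comes after day 7 in August — this is a date comparison, not a decimal one (the decimal 8.23 would be smaller than 8.7).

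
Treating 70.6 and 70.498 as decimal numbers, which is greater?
70.6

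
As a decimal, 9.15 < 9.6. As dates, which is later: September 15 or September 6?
September 15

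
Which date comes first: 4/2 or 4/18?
4/2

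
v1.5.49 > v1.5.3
True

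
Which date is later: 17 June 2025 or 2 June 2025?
17 June 2025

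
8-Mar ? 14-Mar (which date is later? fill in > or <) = <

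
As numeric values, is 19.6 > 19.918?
False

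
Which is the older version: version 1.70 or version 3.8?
version 1.70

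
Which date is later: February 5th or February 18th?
February 18th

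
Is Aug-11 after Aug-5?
Yes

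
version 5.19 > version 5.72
False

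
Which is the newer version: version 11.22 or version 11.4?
version 11.22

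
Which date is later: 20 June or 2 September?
2 September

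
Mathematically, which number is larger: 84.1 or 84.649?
84.649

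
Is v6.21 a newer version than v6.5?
Yes. Version numbers are compared segment by segment as integers, not as decimals: minor version 21 > 5, so v6.21 > v6.5 (even though the decimal 6.21 < 6.5).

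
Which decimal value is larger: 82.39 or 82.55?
82.55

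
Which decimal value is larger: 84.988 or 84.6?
84.988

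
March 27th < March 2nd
False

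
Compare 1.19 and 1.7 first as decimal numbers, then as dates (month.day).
As decimals: 1.19 < 1.7. As dates: 1/19 is later than 1/7 (day 19 > day 7).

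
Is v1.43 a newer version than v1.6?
Yes. Version numbers are compared segment by segment as integers, not as decimals: minor version 43 > 6, so v1.43 > v1.6 (even though the decimal 1.43 < 1.6).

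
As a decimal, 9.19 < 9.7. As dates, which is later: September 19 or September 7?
September 19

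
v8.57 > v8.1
True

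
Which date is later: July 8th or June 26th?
July 8th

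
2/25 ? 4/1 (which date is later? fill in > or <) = <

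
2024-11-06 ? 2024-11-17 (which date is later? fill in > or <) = <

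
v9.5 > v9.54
False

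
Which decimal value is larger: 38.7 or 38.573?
38.7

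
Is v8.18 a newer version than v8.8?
Yes. Version numbers are compared segment by segment as integers, not as decimals: minor version 18 > 8, so v8.18 > v8.8 (even though the decimal 8.18 < 8.8).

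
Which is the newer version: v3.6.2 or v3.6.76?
v3.6.76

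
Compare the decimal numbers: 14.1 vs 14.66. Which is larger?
14.66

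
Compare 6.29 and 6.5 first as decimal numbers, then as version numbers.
As decimals: 6.29 < 6.5. As versions: v6.29 > v6.5 (minor version 29 > 5).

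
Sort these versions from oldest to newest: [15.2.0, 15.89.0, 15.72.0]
[15.2.0, 15.72.0, 15.89.0]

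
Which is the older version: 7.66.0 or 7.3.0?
7.3.0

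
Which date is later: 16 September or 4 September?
16 September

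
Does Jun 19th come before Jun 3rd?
No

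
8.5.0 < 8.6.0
True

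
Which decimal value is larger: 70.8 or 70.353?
70.8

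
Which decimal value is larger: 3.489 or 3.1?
3.489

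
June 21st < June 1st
False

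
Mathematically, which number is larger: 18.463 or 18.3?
18.463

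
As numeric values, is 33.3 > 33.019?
True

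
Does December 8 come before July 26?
No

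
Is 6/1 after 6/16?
No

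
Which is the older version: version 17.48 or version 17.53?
version 17.48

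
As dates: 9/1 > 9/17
False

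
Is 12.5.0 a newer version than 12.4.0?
Yes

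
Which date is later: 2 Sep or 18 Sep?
18 Sep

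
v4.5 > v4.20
False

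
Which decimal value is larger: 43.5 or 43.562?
43.562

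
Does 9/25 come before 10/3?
Yes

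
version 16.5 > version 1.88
True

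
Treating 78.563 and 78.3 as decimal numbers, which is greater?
78.563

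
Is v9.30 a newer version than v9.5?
Yes. Version numbers are compared segment by segment as integers, not as decimals: minor version 30 > 5, so v9.30 > v9.5 (even though the decimal 9.30 < 9.5).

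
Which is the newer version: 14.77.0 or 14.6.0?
14.77.0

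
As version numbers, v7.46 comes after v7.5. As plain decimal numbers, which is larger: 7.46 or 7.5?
7.5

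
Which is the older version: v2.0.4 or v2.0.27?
v2.0.4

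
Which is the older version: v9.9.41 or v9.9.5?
v9.9.5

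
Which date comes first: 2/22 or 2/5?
2/5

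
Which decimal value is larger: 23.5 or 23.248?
23.5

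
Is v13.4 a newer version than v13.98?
No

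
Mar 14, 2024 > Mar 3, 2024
True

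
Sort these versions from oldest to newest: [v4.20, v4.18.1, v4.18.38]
[v4.18.1, v4.18.38, v4.20]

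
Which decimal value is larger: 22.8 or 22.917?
22.917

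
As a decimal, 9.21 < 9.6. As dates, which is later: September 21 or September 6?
September 21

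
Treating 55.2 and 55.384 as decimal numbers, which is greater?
55.384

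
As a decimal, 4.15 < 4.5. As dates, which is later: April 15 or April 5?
April 15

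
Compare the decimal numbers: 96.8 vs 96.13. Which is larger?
96.8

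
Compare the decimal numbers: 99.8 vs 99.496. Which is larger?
99.8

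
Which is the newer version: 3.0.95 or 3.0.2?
3.0.95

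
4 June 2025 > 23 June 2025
False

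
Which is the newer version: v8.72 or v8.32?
v8.72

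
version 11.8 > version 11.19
False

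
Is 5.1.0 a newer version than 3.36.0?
Yes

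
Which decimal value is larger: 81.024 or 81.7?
81.7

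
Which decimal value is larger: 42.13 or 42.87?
42.87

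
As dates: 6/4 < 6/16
True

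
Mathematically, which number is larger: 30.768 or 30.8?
30.8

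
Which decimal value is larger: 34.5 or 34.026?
34.5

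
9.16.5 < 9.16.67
True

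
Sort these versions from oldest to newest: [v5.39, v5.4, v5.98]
[v5.4, v5.39, v5.98]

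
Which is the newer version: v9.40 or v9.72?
v9.72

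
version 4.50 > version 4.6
True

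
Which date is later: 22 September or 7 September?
22 September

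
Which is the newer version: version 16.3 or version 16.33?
version 16.33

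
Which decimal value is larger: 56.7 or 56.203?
56.7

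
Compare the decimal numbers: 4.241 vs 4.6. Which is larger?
4.6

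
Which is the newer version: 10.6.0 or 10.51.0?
10.51.0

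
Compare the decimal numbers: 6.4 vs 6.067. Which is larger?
6.4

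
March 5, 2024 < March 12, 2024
True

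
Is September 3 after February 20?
Yes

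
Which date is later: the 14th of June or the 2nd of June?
the 14th of June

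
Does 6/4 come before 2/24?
No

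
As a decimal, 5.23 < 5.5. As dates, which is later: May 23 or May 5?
May 23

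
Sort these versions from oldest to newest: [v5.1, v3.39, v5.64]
[v3.39, v5.1, v5.64]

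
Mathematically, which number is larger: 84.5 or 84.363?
84.5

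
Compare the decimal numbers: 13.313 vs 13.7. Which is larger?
13.7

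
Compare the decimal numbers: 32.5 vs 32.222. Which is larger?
32.5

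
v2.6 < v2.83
True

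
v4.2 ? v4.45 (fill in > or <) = <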